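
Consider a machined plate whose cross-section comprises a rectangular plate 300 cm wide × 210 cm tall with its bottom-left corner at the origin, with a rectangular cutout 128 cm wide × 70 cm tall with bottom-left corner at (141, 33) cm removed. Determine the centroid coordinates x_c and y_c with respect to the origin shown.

plate: A = 300 × 210 = 63000.00, centroid at (150.00, 105.00).
hole: A = −(128 × 70) = -8960.00, centroid at (205.00, 68.00).
ΣA = 54040.00 cm², ΣAx_c = 7613200.00 cm³, ΣAy_c = 6005720.00 cm³.
x_c = 7613200.00/54040.00 = 140.88 cm; y_c = 6005720.00/54040.00 = 111.13 cm.

x_c = 140.88 cm, y_c = 111.13 cm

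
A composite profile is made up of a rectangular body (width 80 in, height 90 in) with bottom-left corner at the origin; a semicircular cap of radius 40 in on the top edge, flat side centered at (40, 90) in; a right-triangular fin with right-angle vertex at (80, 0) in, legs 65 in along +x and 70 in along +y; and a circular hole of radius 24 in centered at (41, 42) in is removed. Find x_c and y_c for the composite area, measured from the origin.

x_c = 53.61 in, y_c = 55.99 in

Part | A | x̄ᵢ | ȳᵢ | A·x̄ᵢ | A·ȳᵢ
rectangular body | 7200.00 | 40.00 | 45.00 | 288000.00 | 324000.00
semicircular top | 2513.27 | 40.00 | 106.98 | 100530.96 | 268861.34
triangular fin | 2275.00 | 101.67 | 23.33 | 231291.67 | 53083.33
hole | -1809.56 | 41.00 | 42.00 | -74191.85 | -76001.41
Σ | 10178.72 |  |  | 545630.78 | 569943.26
x_c = 545630.78 / 10178.72 = 53.61 in
y_c = 569943.26 / 10178.72 = 55.99 in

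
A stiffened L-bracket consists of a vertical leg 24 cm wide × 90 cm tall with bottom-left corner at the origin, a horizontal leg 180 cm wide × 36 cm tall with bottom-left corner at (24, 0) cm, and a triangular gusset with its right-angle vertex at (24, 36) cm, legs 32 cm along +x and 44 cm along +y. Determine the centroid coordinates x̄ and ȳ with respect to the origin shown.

vertical leg: A = 24 × 90 = 2160.00, centroid at (12.00, 45.00).
horizontal leg: A = 180 × 36 = 6480.00, centroid at (114.00, 18.00).
gusset: A = ½·32·44 = 704.00, centroid at (34.67, 50.67).
ΣA = 9344.00 cm², ΣAx̄ = 789045.33 cm³, ΣAȳ = 249509.33 cm³.
x̄ = 789045.33/9344.00 = 84.44 cm; ȳ = 249509.33/9344.00 = 26.70 cm.

x̄ = 84.44 cm, ȳ = 26.70 cm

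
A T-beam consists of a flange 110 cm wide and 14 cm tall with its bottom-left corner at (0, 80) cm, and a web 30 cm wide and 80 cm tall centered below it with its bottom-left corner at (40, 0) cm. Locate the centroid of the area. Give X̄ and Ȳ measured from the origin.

Part | A | x̄ᵢ | ȳᵢ | A·x̄ᵢ | A·ȳᵢ
web | 2400.00 | 55.00 | 40.00 | 132000.00 | 96000.00
flange | 1540.00 | 55.00 | 87.00 | 84700.00 | 133980.00
Σ | 3940.00 |  |  | 216700.00 | 229980.00
X̄ = 216700.00 / 3940.00 = 55.00 cm
Ȳ = 229980.00 / 3940.00 = 58.37 cm

X̄ = 55.00 cm, Ȳ = 58.37 cm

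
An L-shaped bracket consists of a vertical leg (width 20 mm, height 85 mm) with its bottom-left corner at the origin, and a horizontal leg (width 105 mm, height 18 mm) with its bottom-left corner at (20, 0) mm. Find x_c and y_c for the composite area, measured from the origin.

x_c = 42.90 mm, y_c = 24.86 mm

vertical leg: A = 20 × 85 = 1700.00, centroid at (10.00, 42.50).
horizontal leg: A = 105 × 18 = 1890.00, centroid at (72.50, 9.00).
ΣA = 3590.00 mm²
ΣAx_c = (1700.00)(10.00) + (1890.00)(72.50) = 154025.00 mm³
ΣAy_c = (1700.00)(42.50) + (1890.00)(9.00) = 89260.00 mm³
x_c = 154025.00 / 3590.00 = 42.90 mm
y_c = 89260.00 / 3590.00 = 24.86 mm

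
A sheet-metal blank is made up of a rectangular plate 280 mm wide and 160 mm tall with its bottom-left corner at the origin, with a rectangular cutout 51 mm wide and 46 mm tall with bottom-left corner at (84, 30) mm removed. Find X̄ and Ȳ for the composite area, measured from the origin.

Part | A | x̄ᵢ | ȳᵢ | A·x̄ᵢ | A·ȳᵢ
plate | 44800.00 | 140.00 | 80.00 | 6272000.00 | 3584000.00
hole | -2346.00 | 109.50 | 53.00 | -256887.00 | -124338.00
Σ | 42454.00 |  |  | 6015113.00 | 3459662.00
X̄ = 6015113.00 / 42454.00 = 141.69 mm
Ȳ = 3459662.00 / 42454.00 = 81.49 mm

X̄ = 141.69 mm, Ȳ = 81.49 mm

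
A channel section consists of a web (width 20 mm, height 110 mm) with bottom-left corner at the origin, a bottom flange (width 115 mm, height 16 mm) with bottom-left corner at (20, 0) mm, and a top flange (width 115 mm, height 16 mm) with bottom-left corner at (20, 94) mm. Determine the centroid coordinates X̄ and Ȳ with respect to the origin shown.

web: A = 20 × 110 = 2200.00, centroid at (10.00, 55.00).
bottom flange: A = 115 × 16 = 1840.00, centroid at (77.50, 8.00).
top flange: A = 115 × 16 = 1840.00, centroid at (77.50, 102.00).
ΣA = 5880.00 mm²
ΣAX̄ = (2200.00)(10.00) + (1840.00)(77.50) + (1840.00)(77.50) = 307200.00 mm³
ΣAȲ = (2200.00)(55.00) + (1840.00)(8.00) + (1840.00)(102.00) = 323400.00 mm³
X̄ = 307200.00 / 5880.00 = 52.24 mm
Ȳ = 323400.00 / 5880.00 = 55.00 mm

X̄ = 52.24 mm, Ȳ = 55.00 mm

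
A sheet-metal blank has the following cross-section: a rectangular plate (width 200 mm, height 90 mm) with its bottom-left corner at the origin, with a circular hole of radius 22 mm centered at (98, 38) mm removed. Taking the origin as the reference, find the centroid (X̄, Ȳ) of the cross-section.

X̄ = 100.18 mm, Ȳ = 45.65 mm

plate: A = 200 × 90 = 18000.00, centroid at (100.00, 45.00).
hole: A = −π·22² = -1520.53, centroid at (98.00, 38.00).
ΣA = 16479.47 mm²
ΣAX̄ = (18000.00)(100.00) + (-1520.53)(98.00) = 1650987.98 mm³
ΣAȲ = (18000.00)(45.00) + (-1520.53)(38.00) = 752219.83 mm³
X̄ = 1650987.98 / 16479.47 = 100.18 mm
Ȳ = 752219.83 / 16479.47 = 45.65 mm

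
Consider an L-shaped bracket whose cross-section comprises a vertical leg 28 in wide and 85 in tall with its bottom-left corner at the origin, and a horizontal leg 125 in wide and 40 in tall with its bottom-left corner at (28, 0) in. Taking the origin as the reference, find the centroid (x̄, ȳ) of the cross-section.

x̄ = 65.83 in, ȳ = 27.26 in

vertical leg: A = 28 × 85 = 2380.00, centroid at (14.00, 42.50).
horizontal leg: A = 125 × 40 = 5000.00, centroid at (90.50, 20.00).
ΣA = 7380.00 in², ΣAx̄ = 485820.00 in³, ΣAȳ = 201150.00 in³.
x̄ = 485820.00/7380.00 = 65.83 in; ȳ = 201150.00/7380.00 = 27.26 in.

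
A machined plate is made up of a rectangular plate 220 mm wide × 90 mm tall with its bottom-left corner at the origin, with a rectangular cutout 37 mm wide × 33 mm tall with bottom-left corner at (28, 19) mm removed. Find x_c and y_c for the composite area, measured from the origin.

x_c = 114.17 mm, y_c = 45.62 mm

Part | A | x̄ᵢ | ȳᵢ | A·x̄ᵢ | A·ȳᵢ
plate | 19800.00 | 110.00 | 45.00 | 2178000.00 | 891000.00
hole | -1221.00 | 46.50 | 35.50 | -56776.50 | -43345.50
Σ | 18579.00 |  |  | 2121223.50 | 847654.50
x_c = 2121223.50 / 18579.00 = 114.17 mm
y_c = 847654.50 / 18579.00 = 45.62 mm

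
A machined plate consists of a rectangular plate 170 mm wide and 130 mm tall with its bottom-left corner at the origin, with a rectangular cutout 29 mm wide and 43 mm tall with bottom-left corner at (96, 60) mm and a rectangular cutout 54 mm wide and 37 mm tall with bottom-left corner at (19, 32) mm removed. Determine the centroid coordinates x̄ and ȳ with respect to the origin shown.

x̄ = 87.45 mm, ȳ = 65.45 mm

Part | A | x̄ᵢ | ȳᵢ | A·x̄ᵢ | A·ȳᵢ
plate | 22100.00 | 85.00 | 65.00 | 1878500.00 | 1436500.00
hole 1 | -1247.00 | 110.50 | 81.50 | -137793.50 | -101630.50
hole 2 | -1998.00 | 46.00 | 50.50 | -91908.00 | -100899.00
Σ | 18855.00 |  |  | 1648798.50 | 1233970.50
x̄ = 1648798.50 / 18855.00 = 87.45 mm
ȳ = 1233970.50 / 18855.00 = 65.45 mm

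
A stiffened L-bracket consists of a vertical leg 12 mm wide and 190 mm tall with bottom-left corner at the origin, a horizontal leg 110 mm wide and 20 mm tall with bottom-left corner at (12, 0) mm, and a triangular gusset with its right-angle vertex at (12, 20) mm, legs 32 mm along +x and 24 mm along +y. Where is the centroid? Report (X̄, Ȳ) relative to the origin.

X̄ = 34.91 mm, Ȳ = 51.26 mm

vertical leg: A = 12 × 190 = 2280.00, centroid at (6.00, 95.00).
horizontal leg: A = 110 × 20 = 2200.00, centroid at (67.00, 10.00).
gusset: A = ½·32·24 = 384.00, centroid at (22.67, 28.00).
ΣA = 4864.00 mm², ΣAX̄ = 169784.00 mm³, ΣAȲ = 249352.00 mm³.
X̄ = 169784.00/4864.00 = 34.91 mm; Ȳ = 249352.00/4864.00 = 51.26 mm.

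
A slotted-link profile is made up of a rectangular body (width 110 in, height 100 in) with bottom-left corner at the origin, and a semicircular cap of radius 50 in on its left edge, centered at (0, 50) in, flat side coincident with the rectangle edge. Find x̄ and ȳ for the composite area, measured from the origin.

x̄ = 34.95 in, ȳ = 50.00 in

Part | A | x̄ᵢ | ȳᵢ | A·x̄ᵢ | A·ȳᵢ
rectangular body | 11000.00 | 55.00 | 50.00 | 605000.00 | 550000.00
semicircular end | 3926.99 | -21.22 | 50.00 | -83333.33 | 196349.54
Σ | 14926.99 |  |  | 521666.67 | 746349.54
x̄ = 521666.67 / 14926.99 = 34.95 in
ȳ = 746349.54 / 14926.99 = 50.00 in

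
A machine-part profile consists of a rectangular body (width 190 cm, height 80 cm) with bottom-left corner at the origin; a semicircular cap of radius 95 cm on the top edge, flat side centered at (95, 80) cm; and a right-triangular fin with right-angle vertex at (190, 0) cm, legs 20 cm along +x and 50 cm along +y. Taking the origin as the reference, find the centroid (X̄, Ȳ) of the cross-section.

X̄ = 96.70 cm, Ȳ = 77.72 cm

Part | A | x̄ᵢ | ȳᵢ | A·x̄ᵢ | A·ȳᵢ
rectangular body | 15200.00 | 95.00 | 40.00 | 1444000.00 | 608000.00
semicircular top | 14176.44 | 95.00 | 120.32 | 1346761.50 | 1705698.28
triangular fin | 500.00 | 196.67 | 16.67 | 98333.33 | 8333.33
Σ | 29876.44 |  |  | 2889094.83 | 2322031.61
X̄ = 2889094.83 / 29876.44 = 96.70 cm
Ȳ = 2322031.61 / 29876.44 = 77.72 cm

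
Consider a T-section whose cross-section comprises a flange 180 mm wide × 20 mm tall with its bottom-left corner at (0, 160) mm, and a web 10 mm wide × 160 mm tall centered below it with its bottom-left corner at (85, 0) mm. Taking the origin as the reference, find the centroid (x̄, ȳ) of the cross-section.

Part | A | x̄ᵢ | ȳᵢ | A·x̄ᵢ | A·ȳᵢ
web | 1600.00 | 90.00 | 80.00 | 144000.00 | 128000.00
flange | 3600.00 | 90.00 | 170.00 | 324000.00 | 612000.00
Σ | 5200.00 |  |  | 468000.00 | 740000.00
x̄ = 468000.00 / 5200.00 = 90.00 mm
ȳ = 740000.00 / 5200.00 = 142.31 mm

x̄ = 90.00 mm, ȳ = 142.31 mm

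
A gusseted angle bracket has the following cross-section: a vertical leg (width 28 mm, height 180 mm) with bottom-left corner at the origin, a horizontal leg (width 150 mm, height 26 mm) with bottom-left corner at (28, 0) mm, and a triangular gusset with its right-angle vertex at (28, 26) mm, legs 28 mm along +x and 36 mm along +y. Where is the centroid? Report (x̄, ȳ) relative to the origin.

x̄ = 52.00 mm, ȳ = 55.43 mm

vertical leg: A = 28 × 180 = 5040.00, centroid at (14.00, 90.00).
horizontal leg: A = 150 × 26 = 3900.00, centroid at (103.00, 13.00).
gusset: A = ½·28·36 = 504.00, centroid at (37.33, 38.00).
ΣA = 9444.00 mm²
ΣAx̄ = (5040.00)(14.00) + (3900.00)(103.00) + (504.00)(37.33) = 491076.00 mm³
ΣAȳ = (5040.00)(90.00) + (3900.00)(13.00) + (504.00)(38.00) = 523452.00 mm³
x̄ = 491076.00 / 9444.00 = 52.00 mm
ȳ = 523452.00 / 9444.00 = 55.43 mm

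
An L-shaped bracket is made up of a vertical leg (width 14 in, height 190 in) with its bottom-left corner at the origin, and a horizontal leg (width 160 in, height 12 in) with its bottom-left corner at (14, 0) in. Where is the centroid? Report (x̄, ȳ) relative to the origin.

x̄ = 43.47 in, ȳ = 57.69 in

vertical leg: A = 14 × 190 = 2660.00, centroid at (7.00, 95.00).
horizontal leg: A = 160 × 12 = 1920.00, centroid at (94.00, 6.00).
ΣA = 4580.00 in², ΣAx̄ = 199100.00 in³, ΣAȳ = 264220.00 in³.
x̄ = 199100.00/4580.00 = 43.47 in; ȳ = 264220.00/4580.00 = 57.69 in.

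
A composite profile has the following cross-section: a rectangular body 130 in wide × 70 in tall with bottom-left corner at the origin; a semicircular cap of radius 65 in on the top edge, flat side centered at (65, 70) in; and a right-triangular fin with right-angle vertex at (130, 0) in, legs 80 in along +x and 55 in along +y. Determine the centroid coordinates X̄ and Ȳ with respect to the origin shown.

X̄ = 76.24 in, Ȳ = 56.11 in

rectangular body: A = 130 × 70 = 9100.00, centroid at (65.00, 35.00).
semicircular top: A = ½π·65² = 6636.61, centroid at (65.00, 97.59).
triangular fin: A = ½·80·55 = 2200.00, centroid at (156.67, 18.33).
ΣA = 17936.61 in²
ΣAX̄ = (9100.00)(65.00) + (6636.61)(65.00) + (2200.00)(156.67) = 1367546.61 in³
ΣAȲ = (9100.00)(35.00) + (6636.61)(97.59) + (2200.00)(18.33) = 1006479.68 in³
X̄ = 1367546.61 / 17936.61 = 76.24 in
Ȳ = 1006479.68 / 17936.61 = 56.11 in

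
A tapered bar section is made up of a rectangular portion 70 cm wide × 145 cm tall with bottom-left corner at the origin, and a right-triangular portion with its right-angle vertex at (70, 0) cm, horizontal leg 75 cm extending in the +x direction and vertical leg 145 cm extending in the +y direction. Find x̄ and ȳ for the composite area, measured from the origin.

rectangular portion: A = 70 × 145 = 10150.00, centroid at (35.00, 72.50).
triangular portion: A = ½·75·145 = 5437.50, centroid at (95.00, 48.33).
ΣA = 15587.50 cm²
ΣAx̄ = (10150.00)(35.00) + (5437.50)(95.00) = 871812.50 cm³
ΣAȳ = (10150.00)(72.50) + (5437.50)(48.33) = 998687.50 cm³
x̄ = 871812.50 / 15587.50 = 55.93 cm
ȳ = 998687.50 / 15587.50 = 64.07 cm

x̄ = 55.93 cm, ȳ = 64.07 cm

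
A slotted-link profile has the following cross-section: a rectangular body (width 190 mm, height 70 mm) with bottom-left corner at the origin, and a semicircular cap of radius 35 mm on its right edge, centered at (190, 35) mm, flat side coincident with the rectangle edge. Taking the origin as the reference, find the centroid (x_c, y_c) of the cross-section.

rectangular body: A = 190 × 70 = 13300.00, centroid at (95.00, 35.00).
semicircular end: A = ½π·35² = 1924.23, centroid at (204.85, 35.00).
ΣA = 15224.23 mm²
ΣAx_c = (13300.00)(95.00) + (1924.23)(204.85) = 1657686.18 mm³
ΣAy_c = (13300.00)(35.00) + (1924.23)(35.00) = 532847.89 mm³
x_c = 1657686.18 / 15224.23 = 108.88 mm
y_c = 532847.89 / 15224.23 = 35.00 mm

x_c = 108.88 mm, y_c = 35.00 mm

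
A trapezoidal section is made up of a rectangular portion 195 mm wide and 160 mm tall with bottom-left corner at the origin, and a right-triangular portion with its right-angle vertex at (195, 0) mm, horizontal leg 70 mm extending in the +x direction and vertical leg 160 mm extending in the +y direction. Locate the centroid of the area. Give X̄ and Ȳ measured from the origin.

rectangular portion: A = 195 × 160 = 31200.00, centroid at (97.50, 80.00).
triangular portion: A = ½·70·160 = 5600.00, centroid at (218.33, 53.33).
ΣA = 36800.00 mm², ΣAX̄ = 4264666.67 mm³, ΣAȲ = 2794666.67 mm³.
X̄ = 4264666.67/36800.00 = 115.89 mm; Ȳ = 2794666.67/36800.00 = 75.94 mm.

X̄ = 115.89 mm, Ȳ = 75.94 mm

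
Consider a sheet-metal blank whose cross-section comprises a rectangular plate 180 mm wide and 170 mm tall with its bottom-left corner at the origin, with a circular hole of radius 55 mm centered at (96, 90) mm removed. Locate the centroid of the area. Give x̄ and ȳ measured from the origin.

plate: A = 180 × 170 = 30600.00, centroid at (90.00, 85.00).
hole: A = −π·55² = -9503.32, centroid at (96.00, 90.00).
ΣA = 21096.68 mm², ΣAx̄ = 1841681.49 mm³, ΣAȳ = 1745701.40 mm³.
x̄ = 1841681.49/21096.68 = 87.30 mm; ȳ = 1745701.40/21096.68 = 82.75 mm.

x̄ = 87.30 mm, ȳ = 82.75 mm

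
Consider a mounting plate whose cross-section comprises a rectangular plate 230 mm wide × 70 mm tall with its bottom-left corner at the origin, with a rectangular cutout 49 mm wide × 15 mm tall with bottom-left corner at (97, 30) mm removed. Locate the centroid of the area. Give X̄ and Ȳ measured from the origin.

X̄ = 114.69 mm, Ȳ = 34.88 mm

plate: A = 230 × 70 = 16100.00, centroid at (115.00, 35.00).
hole: A = −(49 × 15) = -735.00, centroid at (121.50, 37.50).
ΣA = 15365.00 mm², ΣAX̄ = 1762197.50 mm³, ΣAȲ = 535937.50 mm³.
X̄ = 1762197.50/15365.00 = 114.69 mm; Ȳ = 535937.50/15365.00 = 34.88 mm.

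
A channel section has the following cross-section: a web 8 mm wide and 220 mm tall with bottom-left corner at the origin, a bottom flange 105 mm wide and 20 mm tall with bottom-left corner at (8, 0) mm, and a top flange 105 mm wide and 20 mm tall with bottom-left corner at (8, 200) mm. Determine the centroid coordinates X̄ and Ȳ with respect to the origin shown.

X̄ = 43.82 mm, Ȳ = 110.00 mm

Part | A | x̄ᵢ | ȳᵢ | A·x̄ᵢ | A·ȳᵢ
web | 1760.00 | 4.00 | 110.00 | 7040.00 | 193600.00
bottom flange | 2100.00 | 60.50 | 10.00 | 127050.00 | 21000.00
top flange | 2100.00 | 60.50 | 210.00 | 127050.00 | 441000.00
Σ | 5960.00 |  |  | 261140.00 | 655600.00
X̄ = 261140.00 / 5960.00 = 43.82 mm
Ȳ = 655600.00 / 5960.00 = 110.00 mm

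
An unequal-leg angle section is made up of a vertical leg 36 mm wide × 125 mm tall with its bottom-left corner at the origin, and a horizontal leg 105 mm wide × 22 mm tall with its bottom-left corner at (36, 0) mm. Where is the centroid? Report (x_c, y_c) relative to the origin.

Part | A | x̄ᵢ | ȳᵢ | A·x̄ᵢ | A·ȳᵢ
vertical leg | 4500.00 | 18.00 | 62.50 | 81000.00 | 281250.00
horizontal leg | 2310.00 | 88.50 | 11.00 | 204435.00 | 25410.00
Σ | 6810.00 |  |  | 285435.00 | 306660.00
x_c = 285435.00 / 6810.00 = 41.91 mm
y_c = 306660.00 / 6810.00 = 45.03 mm

x_c = 41.91 mm, y_c = 45.03 mm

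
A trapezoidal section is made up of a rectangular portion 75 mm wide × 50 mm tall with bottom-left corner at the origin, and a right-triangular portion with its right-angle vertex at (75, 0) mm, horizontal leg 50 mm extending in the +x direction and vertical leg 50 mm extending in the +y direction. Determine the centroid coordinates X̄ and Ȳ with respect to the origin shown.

Part | A | x̄ᵢ | ȳᵢ | A·x̄ᵢ | A·ȳᵢ
rectangular portion | 3750.00 | 37.50 | 25.00 | 140625.00 | 93750.00
triangular portion | 1250.00 | 91.67 | 16.67 | 114583.33 | 20833.33
Σ | 5000.00 |  |  | 255208.33 | 114583.33
X̄ = 255208.33 / 5000.00 = 51.04 mm
Ȳ = 114583.33 / 5000.00 = 22.92 mm

X̄ = 51.04 mm, Ȳ = 22.92 mm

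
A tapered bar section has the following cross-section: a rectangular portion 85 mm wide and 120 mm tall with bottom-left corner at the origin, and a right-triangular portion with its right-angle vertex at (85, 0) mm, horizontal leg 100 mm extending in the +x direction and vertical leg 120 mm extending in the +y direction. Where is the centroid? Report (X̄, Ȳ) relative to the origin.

X̄ = 70.59 mm, Ȳ = 52.59 mm

Part | A | x̄ᵢ | ȳᵢ | A·x̄ᵢ | A·ȳᵢ
rectangular portion | 10200.00 | 42.50 | 60.00 | 433500.00 | 612000.00
triangular portion | 6000.00 | 118.33 | 40.00 | 710000.00 | 240000.00
Σ | 16200.00 |  |  | 1143500.00 | 852000.00
X̄ = 1143500.00 / 16200.00 = 70.59 mm
Ȳ = 852000.00 / 16200.00 = 52.59 mm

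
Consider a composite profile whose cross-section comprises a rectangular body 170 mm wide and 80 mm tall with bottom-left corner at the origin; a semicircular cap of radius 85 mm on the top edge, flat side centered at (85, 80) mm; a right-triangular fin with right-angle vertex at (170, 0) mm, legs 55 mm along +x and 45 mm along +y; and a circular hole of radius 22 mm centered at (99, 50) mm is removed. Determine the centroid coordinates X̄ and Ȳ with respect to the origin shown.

X̄ = 89.32 mm, Ȳ = 73.13 mm

rectangular body: A = 170 × 80 = 13600.00, centroid at (85.00, 40.00).
semicircular top: A = ½π·85² = 11349.00, centroid at (85.00, 116.08).
triangular fin: A = ½·55·45 = 1237.50, centroid at (188.33, 15.00).
hole: A = −π·22² = -1520.53, centroid at (99.00, 50.00).
ΣA = 24665.97 mm²
ΣAX̄ = (13600.00)(85.00) + (11349.00)(85.00) + (1237.50)(188.33) + (-1520.53)(99.00) = 2203195.24 mm³
ΣAȲ = (13600.00)(40.00) + (11349.00)(116.08) + (1237.50)(15.00) + (-1520.53)(50.00) = 1803872.90 mm³
X̄ = 2203195.24 / 24665.97 = 89.32 mm
Ȳ = 1803872.90 / 24665.97 = 73.13 mm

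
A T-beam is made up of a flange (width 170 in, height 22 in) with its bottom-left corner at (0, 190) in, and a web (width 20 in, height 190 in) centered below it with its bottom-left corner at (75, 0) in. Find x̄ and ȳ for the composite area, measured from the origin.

web: A = 20 × 190 = 3800.00, centroid at (85.00, 95.00).
flange: A = 170 × 22 = 3740.00, centroid at (85.00, 201.00).
ΣA = 7540.00 in², ΣAx̄ = 640900.00 in³, ΣAȳ = 1112740.00 in³.
x̄ = 640900.00/7540.00 = 85.00 in; ȳ = 1112740.00/7540.00 = 147.58 in.

x̄ = 85.00 in, ȳ = 147.58 in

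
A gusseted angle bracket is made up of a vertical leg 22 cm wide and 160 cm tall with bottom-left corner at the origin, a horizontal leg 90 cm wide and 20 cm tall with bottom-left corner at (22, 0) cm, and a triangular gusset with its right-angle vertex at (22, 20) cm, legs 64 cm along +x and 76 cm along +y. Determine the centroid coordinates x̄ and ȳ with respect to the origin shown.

Part | A | x̄ᵢ | ȳᵢ | A·x̄ᵢ | A·ȳᵢ
vertical leg | 3520.00 | 11.00 | 80.00 | 38720.00 | 281600.00
horizontal leg | 1800.00 | 67.00 | 10.00 | 120600.00 | 18000.00
gusset | 2432.00 | 43.33 | 45.33 | 105386.67 | 110250.67
Σ | 7752.00 |  |  | 264706.67 | 409850.67
x̄ = 264706.67 / 7752.00 = 34.15 cm
ȳ = 409850.67 / 7752.00 = 52.87 cm

x̄ = 34.15 cm, ȳ = 52.87 cm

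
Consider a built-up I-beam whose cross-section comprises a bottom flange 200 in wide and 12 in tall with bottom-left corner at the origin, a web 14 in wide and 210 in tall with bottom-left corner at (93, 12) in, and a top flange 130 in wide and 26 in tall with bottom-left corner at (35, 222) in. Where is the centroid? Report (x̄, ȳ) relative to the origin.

bottom flange: A = 200 × 12 = 2400.00, centroid at (100.00, 6.00).
web: A = 14 × 210 = 2940.00, centroid at (100.00, 117.00).
top flange: A = 130 × 26 = 3380.00, centroid at (100.00, 235.00).
ΣA = 8720.00 in²
ΣAx̄ = (2400.00)(100.00) + (2940.00)(100.00) + (3380.00)(100.00) = 872000.00 in³
ΣAȳ = (2400.00)(6.00) + (2940.00)(117.00) + (3380.00)(235.00) = 1152680.00 in³
x̄ = 872000.00 / 8720.00 = 100.00 in
ȳ = 1152680.00 / 8720.00 = 132.19 in

x̄ = 100.00 in, ȳ = 132.19 in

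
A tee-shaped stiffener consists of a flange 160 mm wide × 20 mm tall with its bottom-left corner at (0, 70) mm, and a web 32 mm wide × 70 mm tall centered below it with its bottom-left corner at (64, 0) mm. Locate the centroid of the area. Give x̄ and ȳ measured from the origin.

x̄ = 80.00 mm, ȳ = 61.47 mm

Part | A | x̄ᵢ | ȳᵢ | A·x̄ᵢ | A·ȳᵢ
web | 2240.00 | 80.00 | 35.00 | 179200.00 | 78400.00
flange | 3200.00 | 80.00 | 80.00 | 256000.00 | 256000.00
Σ | 5440.00 |  |  | 435200.00 | 334400.00
x̄ = 435200.00 / 5440.00 = 80.00 mm
ȳ = 334400.00 / 5440.00 = 61.47 mm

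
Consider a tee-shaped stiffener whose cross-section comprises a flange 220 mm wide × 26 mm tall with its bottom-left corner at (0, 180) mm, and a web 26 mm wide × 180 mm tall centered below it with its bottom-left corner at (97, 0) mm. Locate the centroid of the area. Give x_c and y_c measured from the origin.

x_c = 110.00 mm, y_c = 146.65 mm

web: A = 26 × 180 = 4680.00, centroid at (110.00, 90.00).
flange: A = 220 × 26 = 5720.00, centroid at (110.00, 193.00).
ΣA = 10400.00 mm²
ΣAx_c = (4680.00)(110.00) + (5720.00)(110.00) = 1144000.00 mm³
ΣAy_c = (4680.00)(90.00) + (5720.00)(193.00) = 1525160.00 mm³
x_c = 1144000.00 / 10400.00 = 110.00 mm
y_c = 1525160.00 / 10400.00 = 146.65 mm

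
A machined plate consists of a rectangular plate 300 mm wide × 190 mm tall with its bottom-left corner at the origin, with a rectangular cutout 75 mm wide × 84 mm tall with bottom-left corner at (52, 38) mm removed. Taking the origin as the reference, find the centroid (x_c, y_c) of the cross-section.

x_c = 157.52 mm, y_c = 96.86 mm

plate: A = 300 × 190 = 57000.00, centroid at (150.00, 95.00).
hole: A = −(75 × 84) = -6300.00, centroid at (89.50, 80.00).
ΣA = 50700.00 mm², ΣAx_c = 7986150.00 mm³, ΣAy_c = 4911000.00 mm³.
x_c = 7986150.00/50700.00 = 157.52 mm; y_c = 4911000.00/50700.00 = 96.86 mm.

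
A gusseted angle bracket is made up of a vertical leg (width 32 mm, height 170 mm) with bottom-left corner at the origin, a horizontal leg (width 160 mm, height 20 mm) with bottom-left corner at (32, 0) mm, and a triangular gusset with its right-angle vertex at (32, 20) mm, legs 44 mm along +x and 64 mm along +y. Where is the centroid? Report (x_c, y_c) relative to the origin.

x_c = 50.87 mm, y_c = 55.00 mm

vertical leg: A = 32 × 170 = 5440.00, centroid at (16.00, 85.00).
horizontal leg: A = 160 × 20 = 3200.00, centroid at (112.00, 10.00).
gusset: A = ½·44·64 = 1408.00, centroid at (46.67, 41.33).
ΣA = 10048.00 mm², ΣAx_c = 511146.67 mm³, ΣAy_c = 552597.33 mm³.
x_c = 511146.67/10048.00 = 50.87 mm; y_c = 552597.33/10048.00 = 55.00 mm.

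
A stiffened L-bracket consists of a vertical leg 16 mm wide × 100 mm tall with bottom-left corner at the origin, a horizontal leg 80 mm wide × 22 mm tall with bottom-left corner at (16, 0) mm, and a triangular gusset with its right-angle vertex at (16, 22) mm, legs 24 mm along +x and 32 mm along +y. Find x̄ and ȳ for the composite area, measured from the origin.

Part | A | x̄ᵢ | ȳᵢ | A·x̄ᵢ | A·ȳᵢ
vertical leg | 1600.00 | 8.00 | 50.00 | 12800.00 | 80000.00
horizontal leg | 1760.00 | 56.00 | 11.00 | 98560.00 | 19360.00
gusset | 384.00 | 24.00 | 32.67 | 9216.00 | 12544.00
Σ | 3744.00 |  |  | 120576.00 | 111904.00
x̄ = 120576.00 / 3744.00 = 32.21 mm
ȳ = 111904.00 / 3744.00 = 29.89 mm

x̄ = 32.21 mm, ȳ = 29.89 mm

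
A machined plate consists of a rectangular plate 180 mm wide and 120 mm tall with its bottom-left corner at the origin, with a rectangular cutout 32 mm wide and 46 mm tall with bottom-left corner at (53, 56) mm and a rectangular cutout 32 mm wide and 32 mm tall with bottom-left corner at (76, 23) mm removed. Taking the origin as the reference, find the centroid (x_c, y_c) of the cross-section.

x_c = 91.51 mm, y_c = 59.66 mm

Part | A | x̄ᵢ | ȳᵢ | A·x̄ᵢ | A·ȳᵢ
plate | 21600.00 | 90.00 | 60.00 | 1944000.00 | 1296000.00
hole 1 | -1472.00 | 69.00 | 79.00 | -101568.00 | -116288.00
hole 2 | -1024.00 | 92.00 | 39.00 | -94208.00 | -39936.00
Σ | 19104.00 |  |  | 1748224.00 | 1139776.00
x_c = 1748224.00 / 19104.00 = 91.51 mm
y_c = 1139776.00 / 19104.00 = 59.66 mm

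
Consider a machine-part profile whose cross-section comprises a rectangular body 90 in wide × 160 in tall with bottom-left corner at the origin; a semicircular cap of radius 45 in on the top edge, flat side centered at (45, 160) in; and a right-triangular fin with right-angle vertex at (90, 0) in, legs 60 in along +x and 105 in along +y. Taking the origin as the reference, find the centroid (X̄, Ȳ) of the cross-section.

Part | A | x̄ᵢ | ȳᵢ | A·x̄ᵢ | A·ȳᵢ
rectangular body | 14400.00 | 45.00 | 80.00 | 648000.00 | 1152000.00
semicircular top | 3180.86 | 45.00 | 179.10 | 143138.82 | 569688.01
triangular fin | 3150.00 | 110.00 | 35.00 | 346500.00 | 110250.00
Σ | 20730.86 |  |  | 1137638.82 | 1831938.01
X̄ = 1137638.82 / 20730.86 = 54.88 in
Ȳ = 1831938.01 / 20730.86 = 88.37 in

X̄ = 54.88 in, Ȳ = 88.37 in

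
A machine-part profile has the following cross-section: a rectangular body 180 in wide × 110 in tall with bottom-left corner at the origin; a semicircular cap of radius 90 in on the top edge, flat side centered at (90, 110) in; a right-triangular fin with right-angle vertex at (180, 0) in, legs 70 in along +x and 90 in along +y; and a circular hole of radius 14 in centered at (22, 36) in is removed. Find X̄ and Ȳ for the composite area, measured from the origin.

rectangular body: A = 180 × 110 = 19800.00, centroid at (90.00, 55.00).
semicircular top: A = ½π·90² = 12723.45, centroid at (90.00, 148.20).
triangular fin: A = ½·70·90 = 3150.00, centroid at (203.33, 30.00).
hole: A = −π·14² = -615.75, centroid at (22.00, 36.00).
ΣA = 35057.70 in², ΣAX̄ = 3554063.97 in³, ΣAȲ = 3046912.45 in³.
X̄ = 3554063.97/35057.70 = 101.38 in; Ȳ = 3046912.45/35057.70 = 86.91 in.

X̄ = 101.38 in, Ȳ = 86.91 in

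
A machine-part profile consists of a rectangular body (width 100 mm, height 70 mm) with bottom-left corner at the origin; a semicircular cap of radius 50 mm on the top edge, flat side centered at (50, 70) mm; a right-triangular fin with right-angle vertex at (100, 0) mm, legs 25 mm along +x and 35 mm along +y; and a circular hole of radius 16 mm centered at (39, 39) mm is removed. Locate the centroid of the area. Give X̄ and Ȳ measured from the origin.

Part | A | x̄ᵢ | ȳᵢ | A·x̄ᵢ | A·ȳᵢ
rectangular body | 7000.00 | 50.00 | 35.00 | 350000.00 | 245000.00
semicircular top | 3926.99 | 50.00 | 91.22 | 196349.54 | 358222.69
triangular fin | 437.50 | 108.33 | 11.67 | 47395.83 | 5104.17
hole | -804.25 | 39.00 | 39.00 | -31365.66 | -31365.66
Σ | 10560.24 |  |  | 562379.71 | 576961.20
X̄ = 562379.71 / 10560.24 = 53.25 mm
Ȳ = 576961.20 / 10560.24 = 54.64 mm

X̄ = 53.25 mm, Ȳ = 54.64 mm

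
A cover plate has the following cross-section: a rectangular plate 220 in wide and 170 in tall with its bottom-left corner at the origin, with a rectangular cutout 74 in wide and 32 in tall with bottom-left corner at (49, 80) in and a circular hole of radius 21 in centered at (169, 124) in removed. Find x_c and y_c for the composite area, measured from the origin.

x_c = 109.26 in, y_c = 82.62 in

plate: A = 220 × 170 = 37400.00, centroid at (110.00, 85.00).
hole 1: A = −(74 × 32) = -2368.00, centroid at (86.00, 96.00).
hole 2: A = −π·21² = -1385.44, centroid at (169.00, 124.00).
ΣA = 33646.56 in², ΣAx_c = 3676212.24 in³, ΣAy_c = 2779877.15 in³.
x_c = 3676212.24/33646.56 = 109.26 in; y_c = 2779877.15/33646.56 = 82.62 in.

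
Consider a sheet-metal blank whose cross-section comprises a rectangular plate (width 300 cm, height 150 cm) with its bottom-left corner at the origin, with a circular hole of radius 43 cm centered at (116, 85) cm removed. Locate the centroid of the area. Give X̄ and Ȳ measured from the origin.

X̄ = 155.04 cm, Ȳ = 73.52 cm

plate: A = 300 × 150 = 45000.00, centroid at (150.00, 75.00).
hole: A = −π·43² = -5808.80, centroid at (116.00, 85.00).
ΣA = 39191.20 cm²
ΣAX̄ = (45000.00)(150.00) + (-5808.80)(116.00) = 6076178.64 cm³
ΣAȲ = (45000.00)(75.00) + (-5808.80)(85.00) = 2881251.59 cm³
X̄ = 6076178.64 / 39191.20 = 155.04 cm
Ȳ = 2881251.59 / 39191.20 = 73.52 cm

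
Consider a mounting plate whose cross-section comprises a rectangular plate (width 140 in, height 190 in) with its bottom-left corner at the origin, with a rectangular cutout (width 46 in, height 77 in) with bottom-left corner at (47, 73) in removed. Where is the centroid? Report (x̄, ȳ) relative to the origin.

plate: A = 140 × 190 = 26600.00, centroid at (70.00, 95.00).
hole: A = −(46 × 77) = -3542.00, centroid at (70.00, 111.50).
ΣA = 23058.00 in², ΣAx̄ = 1614060.00 in³, ΣAȳ = 2132067.00 in³.
x̄ = 1614060.00/23058.00 = 70.00 in; ȳ = 2132067.00/23058.00 = 92.47 in.

x̄ = 70.00 in, ȳ = 92.47 in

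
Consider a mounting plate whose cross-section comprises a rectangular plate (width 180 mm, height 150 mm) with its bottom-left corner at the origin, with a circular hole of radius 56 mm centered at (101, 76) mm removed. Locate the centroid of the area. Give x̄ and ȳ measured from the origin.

x̄ = 83.68 mm, ȳ = 74.43 mm

plate: A = 180 × 150 = 27000.00, centroid at (90.00, 75.00).
hole: A = −π·56² = -9852.03, centroid at (101.00, 76.00).
ΣA = 17147.97 mm², ΣAx̄ = 1434944.51 mm³, ΣAȳ = 1276245.37 mm³.
x̄ = 1434944.51/17147.97 = 83.68 mm; ȳ = 1276245.37/17147.97 = 74.43 mm.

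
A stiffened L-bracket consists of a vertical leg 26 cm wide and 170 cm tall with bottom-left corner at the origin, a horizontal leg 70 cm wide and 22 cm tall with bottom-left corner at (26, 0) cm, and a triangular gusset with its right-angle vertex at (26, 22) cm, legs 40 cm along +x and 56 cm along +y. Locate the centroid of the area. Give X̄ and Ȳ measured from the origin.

X̄ = 27.61 cm, Ȳ = 61.89 cm

vertical leg: A = 26 × 170 = 4420.00, centroid at (13.00, 85.00).
horizontal leg: A = 70 × 22 = 1540.00, centroid at (61.00, 11.00).
gusset: A = ½·40·56 = 1120.00, centroid at (39.33, 40.67).
ΣA = 7080.00 cm²
ΣAX̄ = (4420.00)(13.00) + (1540.00)(61.00) + (1120.00)(39.33) = 195453.33 cm³
ΣAȲ = (4420.00)(85.00) + (1540.00)(11.00) + (1120.00)(40.67) = 438186.67 cm³
X̄ = 195453.33 / 7080.00 = 27.61 cm
Ȳ = 438186.67 / 7080.00 = 61.89 cm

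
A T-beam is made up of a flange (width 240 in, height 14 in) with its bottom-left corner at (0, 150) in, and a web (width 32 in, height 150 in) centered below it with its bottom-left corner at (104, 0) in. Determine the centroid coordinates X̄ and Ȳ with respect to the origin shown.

X̄ = 120.00 in, Ȳ = 108.76 in

web: A = 32 × 150 = 4800.00, centroid at (120.00, 75.00).
flange: A = 240 × 14 = 3360.00, centroid at (120.00, 157.00).
ΣA = 8160.00 in²
ΣAX̄ = (4800.00)(120.00) + (3360.00)(120.00) = 979200.00 in³
ΣAȲ = (4800.00)(75.00) + (3360.00)(157.00) = 887520.00 in³
X̄ = 979200.00 / 8160.00 = 120.00 in
Ȳ = 887520.00 / 8160.00 = 108.76 in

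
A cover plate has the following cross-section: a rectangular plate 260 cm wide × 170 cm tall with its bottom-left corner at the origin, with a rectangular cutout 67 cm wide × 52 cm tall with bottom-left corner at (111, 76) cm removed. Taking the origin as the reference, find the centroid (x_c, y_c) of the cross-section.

Part | A | x̄ᵢ | ȳᵢ | A·x̄ᵢ | A·ȳᵢ
plate | 44200.00 | 130.00 | 85.00 | 5746000.00 | 3757000.00
hole | -3484.00 | 144.50 | 102.00 | -503438.00 | -355368.00
Σ | 40716.00 |  |  | 5242562.00 | 3401632.00
x_c = 5242562.00 / 40716.00 = 128.76 cm
y_c = 3401632.00 / 40716.00 = 83.55 cm

x_c = 128.76 cm, y_c = 83.55 cm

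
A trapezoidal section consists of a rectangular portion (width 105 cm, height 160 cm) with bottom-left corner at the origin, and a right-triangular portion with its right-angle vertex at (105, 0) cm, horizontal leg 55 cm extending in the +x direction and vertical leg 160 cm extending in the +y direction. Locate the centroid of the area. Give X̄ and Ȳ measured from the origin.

X̄ = 67.20 cm, Ȳ = 74.47 cm

rectangular portion: A = 105 × 160 = 16800.00, centroid at (52.50, 80.00).
triangular portion: A = ½·55·160 = 4400.00, centroid at (123.33, 53.33).
ΣA = 21200.00 cm², ΣAX̄ = 1424666.67 cm³, ΣAȲ = 1578666.67 cm³.
X̄ = 1424666.67/21200.00 = 67.20 cm; Ȳ = 1578666.67/21200.00 = 74.47 cm.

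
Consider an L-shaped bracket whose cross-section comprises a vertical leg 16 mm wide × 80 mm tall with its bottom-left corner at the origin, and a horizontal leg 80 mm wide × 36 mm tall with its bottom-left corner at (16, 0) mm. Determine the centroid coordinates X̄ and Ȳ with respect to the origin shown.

X̄ = 41.23 mm, Ȳ = 24.77 mm

Part | A | x̄ᵢ | ȳᵢ | A·x̄ᵢ | A·ȳᵢ
vertical leg | 1280.00 | 8.00 | 40.00 | 10240.00 | 51200.00
horizontal leg | 2880.00 | 56.00 | 18.00 | 161280.00 | 51840.00
Σ | 4160.00 |  |  | 171520.00 | 103040.00
X̄ = 171520.00 / 4160.00 = 41.23 mm
Ȳ = 103040.00 / 4160.00 = 24.77 mm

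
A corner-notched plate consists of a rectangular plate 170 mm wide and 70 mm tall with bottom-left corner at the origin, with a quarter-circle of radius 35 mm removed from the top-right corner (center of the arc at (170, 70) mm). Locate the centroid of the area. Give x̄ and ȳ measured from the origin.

x̄ = 78.83 mm, ȳ = 33.23 mm

plate: A = 170 × 70 = 11900.00, centroid at (85.00, 35.00).
removed quarter-circle: A = −¼π·35² = -962.11, centroid at (155.15, 55.15).
ΣA = 10937.89 mm²
ΣAx̄ = (11900.00)(85.00) + (-962.11)(155.15) = 862232.50 mm³
ΣAȳ = (11900.00)(35.00) + (-962.11)(55.15) = 363443.77 mm³
x̄ = 862232.50 / 10937.89 = 78.83 mm
ȳ = 363443.77 / 10937.89 = 33.23 mm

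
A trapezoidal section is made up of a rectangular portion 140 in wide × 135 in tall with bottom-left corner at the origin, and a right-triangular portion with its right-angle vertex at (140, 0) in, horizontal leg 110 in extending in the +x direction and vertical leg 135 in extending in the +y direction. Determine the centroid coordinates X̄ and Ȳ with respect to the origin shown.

Part | A | x̄ᵢ | ȳᵢ | A·x̄ᵢ | A·ȳᵢ
rectangular portion | 18900.00 | 70.00 | 67.50 | 1323000.00 | 1275750.00
triangular portion | 7425.00 | 176.67 | 45.00 | 1311750.00 | 334125.00
Σ | 26325.00 |  |  | 2634750.00 | 1609875.00
X̄ = 2634750.00 / 26325.00 = 100.09 in
Ȳ = 1609875.00 / 26325.00 = 61.15 in

X̄ = 100.09 in, Ȳ = 61.15 in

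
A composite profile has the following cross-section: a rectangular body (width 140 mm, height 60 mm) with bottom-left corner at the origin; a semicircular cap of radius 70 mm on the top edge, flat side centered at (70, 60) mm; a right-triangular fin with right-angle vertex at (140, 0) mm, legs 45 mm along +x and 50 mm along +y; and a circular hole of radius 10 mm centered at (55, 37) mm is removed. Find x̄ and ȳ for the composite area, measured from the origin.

x̄ = 75.93 mm, ȳ = 56.16 mm

Part | A | x̄ᵢ | ȳᵢ | A·x̄ᵢ | A·ȳᵢ
rectangular body | 8400.00 | 70.00 | 30.00 | 588000.00 | 252000.00
semicircular top | 7696.90 | 70.00 | 89.71 | 538783.14 | 690480.79
triangular fin | 1125.00 | 155.00 | 16.67 | 174375.00 | 18750.00
hole | -314.16 | 55.00 | 37.00 | -17278.76 | -11623.89
Σ | 16907.74 |  |  | 1283879.38 | 949606.89
x̄ = 1283879.38 / 16907.74 = 75.93 mm
ȳ = 949606.89 / 16907.74 = 56.16 mm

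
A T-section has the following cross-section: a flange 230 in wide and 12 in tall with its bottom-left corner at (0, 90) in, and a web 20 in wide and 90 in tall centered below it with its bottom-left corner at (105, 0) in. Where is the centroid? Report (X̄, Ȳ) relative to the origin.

web: A = 20 × 90 = 1800.00, centroid at (115.00, 45.00).
flange: A = 230 × 12 = 2760.00, centroid at (115.00, 96.00).
ΣA = 4560.00 in², ΣAX̄ = 524400.00 in³, ΣAȲ = 345960.00 in³.
X̄ = 524400.00/4560.00 = 115.00 in; Ȳ = 345960.00/4560.00 = 75.87 in.

X̄ = 115.00 in, Ȳ = 75.87 in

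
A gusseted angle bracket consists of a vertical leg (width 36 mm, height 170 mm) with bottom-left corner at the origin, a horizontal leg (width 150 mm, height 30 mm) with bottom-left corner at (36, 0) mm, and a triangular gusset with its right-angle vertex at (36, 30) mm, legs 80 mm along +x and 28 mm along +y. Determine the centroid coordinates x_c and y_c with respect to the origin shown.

x_c = 57.91 mm, y_c = 53.81 mm

vertical leg: A = 36 × 170 = 6120.00, centroid at (18.00, 85.00).
horizontal leg: A = 150 × 30 = 4500.00, centroid at (111.00, 15.00).
gusset: A = ½·80·28 = 1120.00, centroid at (62.67, 39.33).
ΣA = 11740.00 mm²
ΣAx_c = (6120.00)(18.00) + (4500.00)(111.00) + (1120.00)(62.67) = 679846.67 mm³
ΣAy_c = (6120.00)(85.00) + (4500.00)(15.00) + (1120.00)(39.33) = 631753.33 mm³
x_c = 679846.67 / 11740.00 = 57.91 mm
y_c = 631753.33 / 11740.00 = 53.81 mm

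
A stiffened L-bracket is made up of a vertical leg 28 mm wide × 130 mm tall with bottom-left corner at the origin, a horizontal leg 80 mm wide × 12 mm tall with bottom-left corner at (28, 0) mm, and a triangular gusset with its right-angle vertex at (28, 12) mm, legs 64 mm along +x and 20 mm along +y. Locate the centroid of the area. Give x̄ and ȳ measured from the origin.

x̄ = 28.21 mm, ȳ = 48.53 mm

Part | A | x̄ᵢ | ȳᵢ | A·x̄ᵢ | A·ȳᵢ
vertical leg | 3640.00 | 14.00 | 65.00 | 50960.00 | 236600.00
horizontal leg | 960.00 | 68.00 | 6.00 | 65280.00 | 5760.00
gusset | 640.00 | 49.33 | 18.67 | 31573.33 | 11946.67
Σ | 5240.00 |  |  | 147813.33 | 254306.67
x̄ = 147813.33 / 5240.00 = 28.21 mm
ȳ = 254306.67 / 5240.00 = 48.53 mm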